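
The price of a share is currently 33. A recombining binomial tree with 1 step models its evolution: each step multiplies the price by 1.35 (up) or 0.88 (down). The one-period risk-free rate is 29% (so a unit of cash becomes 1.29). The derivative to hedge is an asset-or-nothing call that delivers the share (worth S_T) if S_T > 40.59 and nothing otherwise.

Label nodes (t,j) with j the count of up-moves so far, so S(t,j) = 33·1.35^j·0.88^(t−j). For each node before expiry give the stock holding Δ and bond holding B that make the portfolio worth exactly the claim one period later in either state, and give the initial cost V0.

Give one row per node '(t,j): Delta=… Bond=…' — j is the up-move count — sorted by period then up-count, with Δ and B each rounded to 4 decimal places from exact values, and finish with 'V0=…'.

(0,0): Delta=2.8723 Bond=-64.6611
V0=30.1262

Since d<R<u, set p* = (R−d)/(u−d) = 0.8723; price each node as the discounted p*-expectation of its children.
Terminal payoffs: V(1,0)=0.0000, V(1,1)=44.5500
Node (0,0) S=33.0000: V=(p*·44.5500+(1−p*)·0.0000)/1.29=30.1262; Δ=(44.5500−0.0000)/(44.5500−29.0400)=2.8723; B=V−Δ·S=-64.6611
Self-financing check: at every node Δ·S+B equals the discounted successor values.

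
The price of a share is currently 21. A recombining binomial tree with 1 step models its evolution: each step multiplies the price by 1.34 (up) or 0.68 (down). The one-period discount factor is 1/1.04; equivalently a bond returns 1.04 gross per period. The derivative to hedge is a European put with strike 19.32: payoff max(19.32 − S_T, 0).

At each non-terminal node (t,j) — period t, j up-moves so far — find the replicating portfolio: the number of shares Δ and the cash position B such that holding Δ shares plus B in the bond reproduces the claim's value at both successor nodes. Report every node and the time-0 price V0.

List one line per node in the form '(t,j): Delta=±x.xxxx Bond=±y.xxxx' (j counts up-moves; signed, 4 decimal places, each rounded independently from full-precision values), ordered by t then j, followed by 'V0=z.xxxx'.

Under the risk-neutral measure, an up-move has probability p* = (R−d)/(u−d) = 0.5455 and values discount at R = 1.04.
At expiry t=1: V(1,0)=5.0400, V(1,1)=0.0000
(0,0): S=21.0000. Δ = (V_up−V_dn)/(S_up−S_dn) = (0.0000−5.0400)/(28.1400−14.2800) = -0.3636. V = [p*·0.0000 + (1−p*)·5.0400]/1.04 = 2.2028. B = V − Δ·S = 9.8392.
The time-0 hedge costs 2.2028, which is the no-arbitrage price.

(0,0): Delta=-0.3636 Bond=9.8392
V0=2.2028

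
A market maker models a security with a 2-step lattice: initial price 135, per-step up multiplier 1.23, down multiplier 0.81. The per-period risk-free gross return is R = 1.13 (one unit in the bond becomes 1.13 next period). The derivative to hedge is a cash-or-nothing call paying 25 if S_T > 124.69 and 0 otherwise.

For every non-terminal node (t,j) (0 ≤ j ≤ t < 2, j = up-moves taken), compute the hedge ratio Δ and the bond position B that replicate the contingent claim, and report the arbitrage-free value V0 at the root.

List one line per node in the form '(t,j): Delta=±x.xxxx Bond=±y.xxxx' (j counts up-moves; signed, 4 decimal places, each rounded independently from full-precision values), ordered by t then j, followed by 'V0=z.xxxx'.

(0,0): Delta=0.0929 Bond=5.9269
(1,0): Delta=0.5443 Bond=-42.6675
(1,1): Delta=0.0000 Bond=22.1239
V0=18.4688

The replicating-portfolio and risk-neutral prices coincide; use p* = (1.13−0.81)/(1.23−0.81) = 0.7619 for the latter.
Payoff layer (t=2): V(2,0)=0.0000, V(2,1)=25.0000, V(2,2)=25.0000
  t=1,j=0: stock 109.3500 → up 134.5005 (V=25.0000), down 88.5735 (V=0.0000). Price 16.8563; hedge Δ=0.5443, bond B=-42.6675.
  t=1,j=1: stock 166.0500 → up 204.2415 (V=25.0000), down 134.5005 (V=25.0000). Price 22.1239; hedge Δ=0.0000, bond B=22.1239.
  t=0,j=0: stock 135.0000 → up 166.0500 (V=22.1239), down 109.3500 (V=16.8563). Price 18.4688; hedge Δ=0.0929, bond B=5.9269.
Root portfolio cost Δ·135+B reproduces V0=18.4688.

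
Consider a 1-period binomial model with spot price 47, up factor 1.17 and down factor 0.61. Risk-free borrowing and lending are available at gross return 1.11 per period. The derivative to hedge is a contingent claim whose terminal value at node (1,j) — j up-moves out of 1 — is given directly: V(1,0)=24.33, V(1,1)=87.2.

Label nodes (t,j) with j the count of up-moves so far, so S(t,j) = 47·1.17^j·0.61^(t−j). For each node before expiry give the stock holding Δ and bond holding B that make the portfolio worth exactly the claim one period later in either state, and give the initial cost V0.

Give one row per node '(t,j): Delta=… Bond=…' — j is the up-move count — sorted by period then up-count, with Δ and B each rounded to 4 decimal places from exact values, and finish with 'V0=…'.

Under the risk-neutral measure, an up-move has probability p* = (R−d)/(u−d) = 0.8929 and values discount at R = 1.11.
At expiry t=1: V(1,0)=24.3300, V(1,1)=87.2000
  t=0,j=0: stock 47.0000 → up 54.9900 (V=87.2000), down 28.6700 (V=24.3300). Price 72.4900; hedge Δ=2.3887, bond B=-39.7778.
The time-0 hedge costs 72.4900, which is the no-arbitrage price.

(0,0): Delta=2.3887 Bond=-39.7778
V0=72.4900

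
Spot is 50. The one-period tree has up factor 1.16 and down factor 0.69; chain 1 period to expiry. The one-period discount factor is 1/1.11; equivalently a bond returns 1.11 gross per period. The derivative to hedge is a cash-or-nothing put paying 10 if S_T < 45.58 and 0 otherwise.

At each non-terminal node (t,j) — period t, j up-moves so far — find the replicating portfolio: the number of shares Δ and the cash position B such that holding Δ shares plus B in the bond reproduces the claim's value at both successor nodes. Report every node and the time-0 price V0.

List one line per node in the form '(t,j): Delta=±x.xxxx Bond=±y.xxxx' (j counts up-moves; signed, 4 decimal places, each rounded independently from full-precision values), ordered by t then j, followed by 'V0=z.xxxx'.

Risk-neutral probability p* = (R−d)/(u−d) = (1.11−0.69)/(1.16−0.69) = 0.8936.
Payoff layer (t=1): V(1,0)=10.0000, V(1,1)=0.0000
(0,0): S=50.0000. Δ = (V_up−V_dn)/(S_up−S_dn) = (0.0000−10.0000)/(58.0000−34.5000) = -0.4255. V = [p*·0.0000 + (1−p*)·10.0000]/1.11 = 0.9584. B = V − Δ·S = 22.2350.
The time-0 hedge costs 0.9584, which is the no-arbitrage price.

(0,0): Delta=-0.4255 Bond=22.2350
V0=0.9584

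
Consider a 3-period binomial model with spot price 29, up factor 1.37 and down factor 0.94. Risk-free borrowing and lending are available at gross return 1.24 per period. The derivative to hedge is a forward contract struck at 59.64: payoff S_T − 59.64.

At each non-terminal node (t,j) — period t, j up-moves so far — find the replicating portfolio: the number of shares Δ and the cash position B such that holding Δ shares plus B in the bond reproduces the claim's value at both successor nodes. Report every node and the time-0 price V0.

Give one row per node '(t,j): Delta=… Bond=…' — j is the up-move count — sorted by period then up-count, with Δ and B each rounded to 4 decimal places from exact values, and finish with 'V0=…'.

Under the risk-neutral measure, an up-move has probability p* = (R−d)/(u−d) = 0.6977 and values discount at R = 1.24.
Terminal values V(3,·): V(3,0)=-35.5531, V(3,1)=-24.5346, V(3,2)=-8.4757, V(3,3)=14.9292
  t=2,j=0: stock 25.6244 → up 35.1054 (V=-24.5346), down 24.0869 (V=-35.5531). Price -22.4724; hedge Δ=1.0000, bond B=-48.0968.
  t=2,j=1: stock 37.3462 → up 51.1643 (V=-8.4757), down 35.1054 (V=-24.5346). Price -10.7506; hedge Δ=1.0000, bond B=-48.0968.
  t=2,j=2: stock 54.4301 → up 74.5692 (V=14.9292), down 51.1643 (V=-8.4757). Price 6.3333; hedge Δ=1.0000, bond B=-48.0968.
  t=1,j=0: stock 27.2600 → up 37.3462 (V=-10.7506), down 25.6244 (V=-22.4724). Price -11.5277; hedge Δ=1.0000, bond B=-38.7877.
  t=1,j=1: stock 39.7300 → up 54.4301 (V=6.3333), down 37.3462 (V=-10.7506). Price 0.9423; hedge Δ=1.0000, bond B=-38.7877.
  t=0,j=0: stock 29.0000 → up 39.7300 (V=0.9423), down 27.2600 (V=-11.5277). Price -2.2804; hedge Δ=1.0000, bond B=-31.2804.
Each (Δ,B) replicates both successor values, so the strategy is self-financing and V0 is arbitrage-free.

(0,0): Delta=1.0000 Bond=-31.2804
(1,0): Delta=1.0000 Bond=-38.7877
(1,1): Delta=1.0000 Bond=-38.7877
(2,0): Delta=1.0000 Bond=-48.0968
(2,1): Delta=1.0000 Bond=-48.0968
(2,2): Delta=1.0000 Bond=-48.0968
V0=-2.2804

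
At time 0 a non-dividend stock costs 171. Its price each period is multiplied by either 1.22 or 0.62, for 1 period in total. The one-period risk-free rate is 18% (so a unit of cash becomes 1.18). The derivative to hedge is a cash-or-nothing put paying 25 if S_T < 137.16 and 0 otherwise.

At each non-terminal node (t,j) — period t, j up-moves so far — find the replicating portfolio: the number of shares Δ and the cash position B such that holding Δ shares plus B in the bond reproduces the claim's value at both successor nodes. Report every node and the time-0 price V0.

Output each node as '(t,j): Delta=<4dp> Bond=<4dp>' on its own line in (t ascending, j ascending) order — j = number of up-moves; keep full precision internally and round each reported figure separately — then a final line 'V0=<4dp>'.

Since d<R<u, set p* = (R−d)/(u−d) = 0.9333; price each node as the discounted p*-expectation of its children.
At expiry t=1: V(1,0)=25.0000, V(1,1)=0.0000
  t=0,j=0: stock 171.0000 → up 208.6200 (V=0.0000), down 106.0200 (V=25.0000). Price 1.4124; hedge Δ=-0.2437, bond B=43.0791.
Self-financing check: at every node Δ·S+B equals the discounted successor values.

(0,0): Delta=-0.2437 Bond=43.0791
V0=1.4124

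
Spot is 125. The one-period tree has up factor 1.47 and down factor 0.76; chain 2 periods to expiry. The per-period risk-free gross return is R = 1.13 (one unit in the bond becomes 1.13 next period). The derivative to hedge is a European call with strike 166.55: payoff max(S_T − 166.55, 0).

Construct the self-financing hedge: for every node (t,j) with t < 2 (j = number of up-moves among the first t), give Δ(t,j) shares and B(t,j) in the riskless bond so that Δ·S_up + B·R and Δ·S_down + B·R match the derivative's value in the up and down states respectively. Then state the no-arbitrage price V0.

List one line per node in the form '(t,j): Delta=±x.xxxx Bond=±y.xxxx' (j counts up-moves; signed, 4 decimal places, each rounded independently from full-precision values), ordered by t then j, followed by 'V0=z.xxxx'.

(0,0): Delta=0.5381 Bond=-45.2423
(1,0): Delta=0.0000 Bond=0.0000
(1,1): Delta=0.7938 Bond=-98.1023
V0=22.0258

The replicating-portfolio and risk-neutral prices coincide; use p* = (1.13−0.76)/(1.47−0.76) = 0.5211 for the latter.
Terminal payoffs: V(2,0)=0.0000, V(2,1)=0.0000, V(2,2)=103.5625
(1,0): S=95.0000. Δ = (V_up−V_dn)/(S_up−S_dn) = (0.0000−0.0000)/(139.6500−72.2000) = 0.0000. V = [p*·0.0000 + (1−p*)·0.0000]/1.13 = 0.0000. B = V − Δ·S = 0.0000.
(1,1): S=183.7500. Δ = (V_up−V_dn)/(S_up−S_dn) = (103.5625−0.0000)/(270.1125−139.6500) = 0.7938. V = [p*·103.5625 + (1−p*)·0.0000]/1.13 = 47.7603. B = V − Δ·S = -98.1023.
(0,0): S=125.0000. Δ = (V_up−V_dn)/(S_up−S_dn) = (47.7603−0.0000)/(183.7500−95.0000) = 0.5381. V = [p*·47.7603 + (1−p*)·0.0000]/1.13 = 22.0258. B = V − Δ·S = -45.2423.
Check: Δ(0,0)·S0 + B(0,0) = 22.0258 = V0.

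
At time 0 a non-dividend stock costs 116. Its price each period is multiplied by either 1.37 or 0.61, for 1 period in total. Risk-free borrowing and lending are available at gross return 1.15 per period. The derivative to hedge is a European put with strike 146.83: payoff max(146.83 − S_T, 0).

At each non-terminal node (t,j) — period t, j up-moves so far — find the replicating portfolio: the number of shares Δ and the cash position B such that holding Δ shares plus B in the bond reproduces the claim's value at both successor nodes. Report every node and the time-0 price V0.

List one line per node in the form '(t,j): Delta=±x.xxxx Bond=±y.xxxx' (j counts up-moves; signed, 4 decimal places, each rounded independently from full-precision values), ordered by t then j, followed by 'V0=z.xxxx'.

(0,0): Delta=-0.8629 Bond=119.2402
V0=19.1481

Since d<R<u, set p* = (R−d)/(u−d) = 0.7105; price each node as the discounted p*-expectation of its children.
Terminal payoffs: V(1,0)=76.0700, V(1,1)=0.0000
(0,0): S=116.0000. Δ = (V_up−V_dn)/(S_up−S_dn) = (0.0000−76.0700)/(158.9200−70.7600) = -0.8629. V = [p*·0.0000 + (1−p*)·76.0700]/1.15 = 19.1481. B = V − Δ·S = 119.2402.
Each (Δ,B) replicates both successor values, so the strategy is self-financing and V0 is arbitrage-free.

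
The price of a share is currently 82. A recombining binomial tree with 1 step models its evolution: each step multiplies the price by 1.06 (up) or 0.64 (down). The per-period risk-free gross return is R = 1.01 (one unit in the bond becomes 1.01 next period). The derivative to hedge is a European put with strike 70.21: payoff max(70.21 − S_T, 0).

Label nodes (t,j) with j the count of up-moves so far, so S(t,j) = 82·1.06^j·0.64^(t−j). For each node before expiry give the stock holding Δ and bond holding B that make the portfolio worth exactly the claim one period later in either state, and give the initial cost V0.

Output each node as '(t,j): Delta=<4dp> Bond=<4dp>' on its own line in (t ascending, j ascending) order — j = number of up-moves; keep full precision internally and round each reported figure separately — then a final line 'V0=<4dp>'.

(0,0): Delta=-0.5148 Bond=44.3041
V0=2.0898

The replicating-portfolio and risk-neutral prices coincide; use p* = (1.01−0.64)/(1.06−0.64) = 0.8810 for the latter.
Terminal payoffs: V(1,0)=17.7300, V(1,1)=0.0000
Node (0,0) S=82.0000: V=(p*·0.0000+(1−p*)·17.7300)/1.01=2.0898; Δ=(0.0000−17.7300)/(86.9200−52.4800)=-0.5148; B=V−Δ·S=44.3041
Each (Δ,B) replicates both successor values, so the strategy is self-financing and V0 is arbitrage-free.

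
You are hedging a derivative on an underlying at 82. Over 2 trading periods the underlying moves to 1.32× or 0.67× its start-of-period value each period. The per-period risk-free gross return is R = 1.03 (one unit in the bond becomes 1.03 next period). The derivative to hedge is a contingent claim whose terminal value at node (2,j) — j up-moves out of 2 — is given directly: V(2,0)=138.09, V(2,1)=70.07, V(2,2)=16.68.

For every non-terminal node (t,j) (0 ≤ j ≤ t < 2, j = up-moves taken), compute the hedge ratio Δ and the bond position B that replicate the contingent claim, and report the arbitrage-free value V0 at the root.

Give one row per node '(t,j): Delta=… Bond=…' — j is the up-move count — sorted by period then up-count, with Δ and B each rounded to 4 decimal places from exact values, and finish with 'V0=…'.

Under the risk-neutral measure, an up-move has probability p* = (R−d)/(u−d) = 0.5538 and values discount at R = 1.03.
At expiry t=2: V(2,0)=138.0900, V(2,1)=70.0700, V(2,2)=16.6800
(1,0): S=54.9400. Δ = (V_up−V_dn)/(S_up−S_dn) = (70.0700−138.0900)/(72.5208−36.8098) = -1.9047. V = [p*·70.0700 + (1−p*)·138.0900]/1.03 = 97.4926. B = V − Δ·S = 202.1388.
(1,1): S=108.2400. Δ = (V_up−V_dn)/(S_up−S_dn) = (16.6800−70.0700)/(142.8768−72.5208) = -0.7589. V = [p*·16.6800 + (1−p*)·70.0700]/1.03 = 39.3205. B = V − Δ·S = 121.4590.
(0,0): S=82.0000. Δ = (V_up−V_dn)/(S_up−S_dn) = (39.3205−97.4926)/(108.2400−54.9400) = -1.0914. V = [p*·39.3205 + (1−p*)·97.4926]/1.03 = 63.3730. B = V − Δ·S = 152.8685.
The time-0 hedge costs 63.3730, which is the no-arbitrage price.

(0,0): Delta=-1.0914 Bond=152.8685
(1,0): Delta=-1.9047 Bond=202.1388
(1,1): Delta=-0.7589 Bond=121.4590
V0=63.3730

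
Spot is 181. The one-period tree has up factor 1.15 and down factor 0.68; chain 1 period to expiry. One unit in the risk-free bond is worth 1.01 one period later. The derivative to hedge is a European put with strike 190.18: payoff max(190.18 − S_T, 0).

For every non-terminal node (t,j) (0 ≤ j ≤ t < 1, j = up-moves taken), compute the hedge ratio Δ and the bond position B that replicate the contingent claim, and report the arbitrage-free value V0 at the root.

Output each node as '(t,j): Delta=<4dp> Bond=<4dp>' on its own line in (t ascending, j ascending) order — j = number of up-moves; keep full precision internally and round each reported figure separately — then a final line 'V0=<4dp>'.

(0,0): Delta=-0.7888 Bond=162.5553
V0=19.7893

Under the risk-neutral measure, an up-move has probability p* = (R−d)/(u−d) = 0.7021 and values discount at R = 1.01.
At expiry t=1: V(1,0)=67.1000, V(1,1)=0.0000
(0,0): S=181.0000. Δ = (V_up−V_dn)/(S_up−S_dn) = (0.0000−67.1000)/(208.1500−123.0800) = -0.7888. V = [p*·0.0000 + (1−p*)·67.1000]/1.01 = 19.7893. B = V − Δ·S = 162.5553.
Root portfolio cost Δ·181+B reproduces V0=19.7893.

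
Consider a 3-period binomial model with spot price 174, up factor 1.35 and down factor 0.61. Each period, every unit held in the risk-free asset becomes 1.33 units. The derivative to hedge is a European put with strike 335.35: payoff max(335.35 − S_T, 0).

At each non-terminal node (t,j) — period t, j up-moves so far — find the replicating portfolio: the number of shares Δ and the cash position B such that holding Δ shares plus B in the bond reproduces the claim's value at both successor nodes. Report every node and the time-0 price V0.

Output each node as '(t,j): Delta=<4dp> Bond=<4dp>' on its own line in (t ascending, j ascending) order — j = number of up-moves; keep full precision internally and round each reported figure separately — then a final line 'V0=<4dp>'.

Under the risk-neutral measure, an up-move has probability p* = (R−d)/(u−d) = 0.9730 and values discount at R = 1.33.
At expiry t=3: V(3,0)=295.8553, V(3,1)=247.9437, V(3,2)=141.9098, V(3,3)=0.0000
(2,0): S=64.7454. Δ = (V_up−V_dn)/(S_up−S_dn) = (247.9437−295.8553)/(87.4063−39.4947) = -1.0000. V = [p*·247.9437 + (1−p*)·295.8553]/1.33 = 187.3975. B = V − Δ·S = 252.1429.
(2,1): S=143.2890. Δ = (V_up−V_dn)/(S_up−S_dn) = (141.9098−247.9437)/(193.4401−87.4063) = -1.0000. V = [p*·141.9098 + (1−p*)·247.9437]/1.33 = 108.8539. B = V − Δ·S = 252.1429.
(2,2): S=317.1150. Δ = (V_up−V_dn)/(S_up−S_dn) = (0.0000−141.9098)/(428.1053−193.4402) = -0.6047. V = [p*·0.0000 + (1−p*)·141.9098]/1.33 = 2.8838. B = V − Δ·S = 194.6538.
(1,0): S=106.1400. Δ = (V_up−V_dn)/(S_up−S_dn) = (108.8539−187.3975)/(143.2890−64.7454) = -1.0000. V = [p*·108.8539 + (1−p*)·187.3975]/1.33 = 83.4411. B = V − Δ·S = 189.5811.
(1,1): S=234.9000. Δ = (V_up−V_dn)/(S_up−S_dn) = (2.8838−108.8539)/(317.1150−143.2890) = -0.6096. V = [p*·2.8838 + (1−p*)·108.8539]/1.33 = 4.3217. B = V − Δ·S = 147.5245.
(0,0): S=174.0000. Δ = (V_up−V_dn)/(S_up−S_dn) = (4.3217−83.4411)/(234.9000−106.1400) = -0.6145. V = [p*·4.3217 + (1−p*)·83.4411]/1.33 = 4.8572. B = V − Δ·S = 111.7753.
Root portfolio cost Δ·174+B reproduces V0=4.8572.

(0,0): Delta=-0.6145 Bond=111.7753
(1,0): Delta=-1.0000 Bond=189.5811
(1,1): Delta=-0.6096 Bond=147.5245
(2,0): Delta=-1.0000 Bond=252.1429
(2,1): Delta=-1.0000 Bond=252.1429
(2,2): Delta=-0.6047 Bond=194.6538
V0=4.8572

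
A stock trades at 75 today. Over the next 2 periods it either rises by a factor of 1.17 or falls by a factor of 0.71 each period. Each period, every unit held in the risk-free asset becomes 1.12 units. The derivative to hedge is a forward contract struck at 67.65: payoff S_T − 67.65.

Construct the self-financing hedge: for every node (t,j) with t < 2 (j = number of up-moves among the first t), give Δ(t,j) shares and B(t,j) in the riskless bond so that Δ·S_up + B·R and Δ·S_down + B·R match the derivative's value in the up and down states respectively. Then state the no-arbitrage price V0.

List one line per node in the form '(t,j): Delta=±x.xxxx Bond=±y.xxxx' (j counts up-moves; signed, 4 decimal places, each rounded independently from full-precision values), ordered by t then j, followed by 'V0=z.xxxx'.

(0,0): Delta=1.0000 Bond=-53.9302
(1,0): Delta=1.0000 Bond=-60.4018
(1,1): Delta=1.0000 Bond=-60.4018
V0=21.0698

Risk-neutral probability p* = (R−d)/(u−d) = (1.12−0.71)/(1.17−0.71) = 0.8913.
Terminal payoffs: V(2,0)=-29.8425, V(2,1)=-5.3475, V(2,2)=35.0175
Node (1,0) S=53.2500: V=(p*·-5.3475+(1−p*)·-29.8425)/1.12=-7.1518; Δ=(-5.3475−-29.8425)/(62.3025−37.8075)=1.0000; B=V−Δ·S=-60.4018
Node (1,1) S=87.7500: V=(p*·35.0175+(1−p*)·-5.3475)/1.12=27.3482; Δ=(35.0175−-5.3475)/(102.6675−62.3025)=1.0000; B=V−Δ·S=-60.4018
Node (0,0) S=75.0000: V=(p*·27.3482+(1−p*)·-7.1518)/1.12=21.0698; Δ=(27.3482−-7.1518)/(87.7500−53.2500)=1.0000; B=V−Δ·S=-53.9302
The time-0 hedge costs 21.0698, which is the no-arbitrage price.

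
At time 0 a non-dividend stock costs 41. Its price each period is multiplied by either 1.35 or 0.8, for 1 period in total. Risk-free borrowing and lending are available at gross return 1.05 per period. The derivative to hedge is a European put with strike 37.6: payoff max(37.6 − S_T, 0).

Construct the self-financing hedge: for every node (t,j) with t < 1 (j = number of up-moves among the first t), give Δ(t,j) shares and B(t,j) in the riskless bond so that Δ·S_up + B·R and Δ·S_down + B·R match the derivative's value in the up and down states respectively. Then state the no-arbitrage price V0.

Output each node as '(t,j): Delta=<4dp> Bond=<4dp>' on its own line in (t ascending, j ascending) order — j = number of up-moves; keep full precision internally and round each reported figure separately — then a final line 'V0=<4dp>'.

(0,0): Delta=-0.2129 Bond=11.2208
V0=2.4935

Risk-neutral probability p* = (R−d)/(u−d) = (1.05−0.8)/(1.35−0.8) = 0.4545.
Payoff layer (t=1): V(1,0)=4.8000, V(1,1)=0.0000
  t=0,j=0: stock 41.0000 → up 55.3500 (V=0.0000), down 32.8000 (V=4.8000). Price 2.4935; hedge Δ=-0.2129, bond B=11.2208.
The time-0 hedge costs 2.4935, which is the no-arbitrage price.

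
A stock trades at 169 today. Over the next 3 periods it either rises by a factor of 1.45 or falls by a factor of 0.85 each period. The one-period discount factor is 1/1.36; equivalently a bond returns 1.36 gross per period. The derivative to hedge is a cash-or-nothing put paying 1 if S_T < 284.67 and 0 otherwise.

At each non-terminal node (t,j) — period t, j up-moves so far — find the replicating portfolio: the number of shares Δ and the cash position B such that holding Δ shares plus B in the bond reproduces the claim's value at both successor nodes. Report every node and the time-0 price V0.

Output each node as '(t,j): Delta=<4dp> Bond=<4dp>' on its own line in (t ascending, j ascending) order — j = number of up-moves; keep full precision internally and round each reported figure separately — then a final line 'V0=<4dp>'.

(0,0): Delta=-0.0014 Bond=0.2539
(1,0): Delta=-0.0073 Bond=1.1917
(1,1): Delta=-0.0008 Bond=0.1960
(2,0): Delta=0.0000 Bond=0.7353
(2,1): Delta=-0.0080 Bond=1.7770
(2,2): Delta=0.0000 Bond=0.0000
V0=0.0242

Under the risk-neutral measure, an up-move has probability p* = (R−d)/(u−d) = 0.8500 and values discount at R = 1.36.
At expiry t=3: V(3,0)=1.0000, V(3,1)=1.0000, V(3,2)=0.0000, V(3,3)=0.0000
Node (2,0) S=122.1025: V=(p*·1.0000+(1−p*)·1.0000)/1.36=0.7353; Δ=(1.0000−1.0000)/(177.0486−103.7871)=0.0000; B=V−Δ·S=0.7353
Node (2,1) S=208.2925: V=(p*·0.0000+(1−p*)·1.0000)/1.36=0.1103; Δ=(0.0000−1.0000)/(302.0241−177.0486)=-0.0080; B=V−Δ·S=1.7770
Node (2,2) S=355.3225: V=(p*·0.0000+(1−p*)·0.0000)/1.36=0.0000; Δ=(0.0000−0.0000)/(515.2176−302.0241)=0.0000; B=V−Δ·S=0.0000
Node (1,0) S=143.6500: V=(p*·0.1103+(1−p*)·0.7353)/1.36=0.1500; Δ=(0.1103−0.7353)/(208.2925−122.1025)=-0.0073; B=V−Δ·S=1.1917
Node (1,1) S=245.0500: V=(p*·0.0000+(1−p*)·0.1103)/1.36=0.0122; Δ=(0.0000−0.1103)/(355.3225−208.2925)=-0.0008; B=V−Δ·S=0.1960
Node (0,0) S=169.0000: V=(p*·0.0122+(1−p*)·0.1500)/1.36=0.0242; Δ=(0.0122−0.1500)/(245.0500−143.6500)=-0.0014; B=V−Δ·S=0.2539
Each (Δ,B) replicates both successor values, so the strategy is self-financing and V0 is arbitrage-free.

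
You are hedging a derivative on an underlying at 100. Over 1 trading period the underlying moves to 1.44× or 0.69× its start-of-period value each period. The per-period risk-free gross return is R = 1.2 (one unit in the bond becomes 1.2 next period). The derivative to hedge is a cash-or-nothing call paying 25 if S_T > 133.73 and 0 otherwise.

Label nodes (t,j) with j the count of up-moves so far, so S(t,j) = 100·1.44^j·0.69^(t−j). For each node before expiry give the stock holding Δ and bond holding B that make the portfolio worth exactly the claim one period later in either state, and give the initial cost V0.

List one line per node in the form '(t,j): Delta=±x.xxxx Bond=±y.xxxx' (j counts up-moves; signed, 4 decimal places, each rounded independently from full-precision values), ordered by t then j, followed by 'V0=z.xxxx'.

(0,0): Delta=0.3333 Bond=-19.1667
V0=14.1667

Under the risk-neutral measure, an up-move has probability p* = (R−d)/(u−d) = 0.6800 and values discount at R = 1.2.
Terminal payoffs: V(1,0)=0.0000, V(1,1)=25.0000
Node (0,0) S=100.0000: V=(p*·25.0000+(1−p*)·0.0000)/1.2=14.1667; Δ=(25.0000−0.0000)/(144.0000−69.0000)=0.3333; B=V−Δ·S=-19.1667
Self-financing check: at every node Δ·S+B equals the discounted successor values.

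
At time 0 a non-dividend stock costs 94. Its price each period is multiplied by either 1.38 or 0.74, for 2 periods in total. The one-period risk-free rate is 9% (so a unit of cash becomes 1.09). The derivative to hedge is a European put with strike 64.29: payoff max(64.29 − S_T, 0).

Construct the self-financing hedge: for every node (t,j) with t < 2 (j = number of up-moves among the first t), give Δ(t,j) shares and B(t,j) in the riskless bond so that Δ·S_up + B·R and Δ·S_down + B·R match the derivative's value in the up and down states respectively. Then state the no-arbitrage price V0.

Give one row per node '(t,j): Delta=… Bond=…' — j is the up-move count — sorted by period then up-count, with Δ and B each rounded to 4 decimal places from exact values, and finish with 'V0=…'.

Since d<R<u, set p* = (R−d)/(u−d) = 0.5469; price each node as the discounted p*-expectation of its children.
Terminal values V(2,·): V(2,0)=12.8156, V(2,1)=0.0000, V(2,2)=0.0000
  t=1,j=0: stock 69.5600 → up 95.9928 (V=0.0000), down 51.4744 (V=12.8156). Price 5.3276; hedge Δ=-0.2879, bond B=25.3520.
  t=1,j=1: stock 129.7200 → up 179.0136 (V=0.0000), down 95.9928 (V=0.0000). Price 0.0000; hedge Δ=0.0000, bond B=0.0000.
  t=0,j=0: stock 94.0000 → up 129.7200 (V=0.0000), down 69.5600 (V=5.3276). Price 2.2147; hedge Δ=-0.0886, bond B=10.5391.
The time-0 hedge costs 2.2147, which is the no-arbitrage price.

(0,0): Delta=-0.0886 Bond=10.5391
(1,0): Delta=-0.2879 Bond=25.3520
(1,1): Delta=0.0000 Bond=0.0000
V0=2.2147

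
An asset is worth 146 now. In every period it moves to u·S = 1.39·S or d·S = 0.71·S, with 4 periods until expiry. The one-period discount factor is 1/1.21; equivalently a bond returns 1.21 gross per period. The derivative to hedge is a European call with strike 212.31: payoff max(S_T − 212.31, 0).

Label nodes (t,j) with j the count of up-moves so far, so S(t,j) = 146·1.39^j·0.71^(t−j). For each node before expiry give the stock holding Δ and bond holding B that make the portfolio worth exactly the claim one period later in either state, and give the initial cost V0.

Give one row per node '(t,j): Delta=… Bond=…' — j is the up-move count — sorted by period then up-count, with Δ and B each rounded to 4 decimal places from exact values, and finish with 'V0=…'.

(0,0): Delta=0.7640 Bond=-53.1938
(1,0): Delta=0.3462 Bond=-21.0569
(1,1): Delta=0.8408 Bond=-79.9552
(2,0): Delta=0.0000 Bond=0.0000
(2,1): Delta=0.4098 Bond=-34.6512
(2,2): Delta=0.9200 Bond=-119.0999
(3,0): Delta=0.0000 Bond=0.0000
(3,1): Delta=0.0000 Bond=0.0000
(3,2): Delta=0.4852 Bond=-57.0220
(3,3): Delta=1.0000 Bond=-175.4628
V0=58.3460

Risk-neutral probability p* = (R−d)/(u−d) = (1.21−0.71)/(1.39−0.71) = 0.7353.
Payoff layer (t=4): V(4,0)=0.0000, V(4,1)=0.0000, V(4,2)=0.0000, V(4,3)=66.0813, V(4,4)=332.7095
  t=3,j=0: stock 52.2550 → up 72.6345 (V=0.0000), down 37.1011 (V=0.0000). Price 0.0000; hedge Δ=0.0000, bond B=0.0000.
  t=3,j=1: stock 102.3021 → up 142.1999 (V=0.0000), down 72.6345 (V=0.0000). Price 0.0000; hedge Δ=0.0000, bond B=0.0000.
  t=3,j=2: stock 200.2815 → up 278.3913 (V=66.0813), down 142.1999 (V=0.0000). Price 40.1563; hedge Δ=0.4852, bond B=-57.0220.
  t=3,j=3: stock 392.1004 → up 545.0195 (V=332.7095), down 278.3913 (V=66.0813). Price 216.6376; hedge Δ=1.0000, bond B=-175.4628.
  t=2,j=0: stock 73.5986 → up 102.3021 (V=0.0000), down 52.2550 (V=0.0000). Price 0.0000; hedge Δ=0.0000, bond B=0.0000.
  t=2,j=1: stock 144.0874 → up 200.2815 (V=40.1563), down 102.3021 (V=0.0000). Price 24.4022; hedge Δ=0.4098, bond B=-34.6512.
  t=2,j=2: stock 282.0866 → up 392.1004 (V=216.6376), down 200.2815 (V=40.1563). Price 140.4314; hedge Δ=0.9200, bond B=-119.0999.
  t=1,j=0: stock 103.6600 → up 144.0874 (V=24.4022), down 73.5986 (V=0.0000). Price 14.8288; hedge Δ=0.3462, bond B=-21.0569.
  t=1,j=1: stock 202.9400 → up 282.0866 (V=140.4314), down 144.0874 (V=24.4022). Price 90.6758; hedge Δ=0.8408, bond B=-79.9552.
  t=0,j=0: stock 146.0000 → up 202.9400 (V=90.6758), down 103.6600 (V=14.8288). Price 58.3460; hedge Δ=0.7640, bond B=-53.1938.
Each (Δ,B) replicates both successor values, so the strategy is self-financing and V0 is arbitrage-free.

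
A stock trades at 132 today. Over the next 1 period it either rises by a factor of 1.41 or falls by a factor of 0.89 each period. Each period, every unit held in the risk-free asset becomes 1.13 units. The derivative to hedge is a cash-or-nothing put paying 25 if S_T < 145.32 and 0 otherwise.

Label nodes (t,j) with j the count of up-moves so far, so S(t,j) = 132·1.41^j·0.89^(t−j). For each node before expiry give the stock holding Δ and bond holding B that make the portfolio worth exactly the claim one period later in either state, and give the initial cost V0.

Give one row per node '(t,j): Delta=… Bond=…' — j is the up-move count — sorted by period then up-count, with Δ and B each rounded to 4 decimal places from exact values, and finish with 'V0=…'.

Risk-neutral probability p* = (R−d)/(u−d) = (1.13−0.89)/(1.41−0.89) = 0.4615.
Terminal payoffs: V(1,0)=25.0000, V(1,1)=0.0000
  t=0,j=0: stock 132.0000 → up 186.1200 (V=0.0000), down 117.4800 (V=25.0000). Price 11.9129; hedge Δ=-0.3642, bond B=59.9898.
Each (Δ,B) replicates both successor values, so the strategy is self-financing and V0 is arbitrage-free.

(0,0): Delta=-0.3642 Bond=59.9898
V0=11.9129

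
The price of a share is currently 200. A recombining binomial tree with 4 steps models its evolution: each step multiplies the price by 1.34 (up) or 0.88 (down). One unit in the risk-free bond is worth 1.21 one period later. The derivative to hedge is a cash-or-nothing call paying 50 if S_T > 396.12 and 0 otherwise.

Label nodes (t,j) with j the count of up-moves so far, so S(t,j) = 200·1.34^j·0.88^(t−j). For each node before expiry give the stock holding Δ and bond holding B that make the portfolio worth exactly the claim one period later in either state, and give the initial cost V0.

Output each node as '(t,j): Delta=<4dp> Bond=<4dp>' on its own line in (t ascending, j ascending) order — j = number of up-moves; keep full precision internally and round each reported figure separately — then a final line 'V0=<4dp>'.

No-arbitrage ⇒ martingale measure with p* = (R−d)/(u−d) = 0.7174.
At expiry t=4: V(4,0)=0.0000, V(4,1)=0.0000, V(4,2)=0.0000, V(4,3)=50.0000, V(4,4)=50.0000
Node (3,0) S=136.2944: V=(p*·0.0000+(1−p*)·0.0000)/1.21=0.0000; Δ=(0.0000−0.0000)/(182.6345−119.9391)=0.0000; B=V−Δ·S=0.0000
Node (3,1) S=207.5392: V=(p*·0.0000+(1−p*)·0.0000)/1.21=0.0000; Δ=(0.0000−0.0000)/(278.1025−182.6345)=0.0000; B=V−Δ·S=0.0000
Node (3,2) S=316.0256: V=(p*·50.0000+(1−p*)·0.0000)/1.21=29.6443; Δ=(50.0000−0.0000)/(423.4743−278.1025)=0.3439; B=V−Δ·S=-79.0514
Node (3,3) S=481.2208: V=(p*·50.0000+(1−p*)·50.0000)/1.21=41.3223; Δ=(50.0000−50.0000)/(644.8359−423.4743)=0.0000; B=V−Δ·S=41.3223
Node (2,0) S=154.8800: V=(p*·0.0000+(1−p*)·0.0000)/1.21=0.0000; Δ=(0.0000−0.0000)/(207.5392−136.2944)=0.0000; B=V−Δ·S=0.0000
Node (2,1) S=235.8400: V=(p*·29.6443+(1−p*)·0.0000)/1.21=17.5757; Δ=(29.6443−0.0000)/(316.0256−207.5392)=0.2733; B=V−Δ·S=-46.8684
Node (2,2) S=359.1200: V=(p*·41.3223+(1−p*)·29.6443)/1.21=31.4231; Δ=(41.3223−29.6443)/(481.2208−316.0256)=0.0707; B=V−Δ·S=6.0361
Node (1,0) S=176.0000: V=(p*·17.5757+(1−p*)·0.0000)/1.21=10.4203; Δ=(17.5757−0.0000)/(235.8400−154.8800)=0.2171; B=V−Δ·S=-27.7876
Node (1,1) S=268.0000: V=(p*·31.4231+(1−p*)·17.5757)/1.21=22.7353; Δ=(31.4231−17.5757)/(359.1200−235.8400)=0.1123; B=V−Δ·S=-7.3679
Node (0,0) S=200.0000: V=(p*·22.7353+(1−p*)·10.4203)/1.21=15.9132; Δ=(22.7353−10.4203)/(268.0000−176.0000)=0.1339; B=V−Δ·S=-10.8584
Each (Δ,B) replicates both successor values, so the strategy is self-financing and V0 is arbitrage-free.

(0,0): Delta=0.1339 Bond=-10.8584
(1,0): Delta=0.2171 Bond=-27.7876
(1,1): Delta=0.1123 Bond=-7.3679
(2,0): Delta=0.0000 Bond=0.0000
(2,1): Delta=0.2733 Bond=-46.8684
(2,2): Delta=0.0707 Bond=6.0361
(3,0): Delta=0.0000 Bond=0.0000
(3,1): Delta=0.0000 Bond=0.0000
(3,2): Delta=0.3439 Bond=-79.0514
(3,3): Delta=0.0000 Bond=41.3223
V0=15.9132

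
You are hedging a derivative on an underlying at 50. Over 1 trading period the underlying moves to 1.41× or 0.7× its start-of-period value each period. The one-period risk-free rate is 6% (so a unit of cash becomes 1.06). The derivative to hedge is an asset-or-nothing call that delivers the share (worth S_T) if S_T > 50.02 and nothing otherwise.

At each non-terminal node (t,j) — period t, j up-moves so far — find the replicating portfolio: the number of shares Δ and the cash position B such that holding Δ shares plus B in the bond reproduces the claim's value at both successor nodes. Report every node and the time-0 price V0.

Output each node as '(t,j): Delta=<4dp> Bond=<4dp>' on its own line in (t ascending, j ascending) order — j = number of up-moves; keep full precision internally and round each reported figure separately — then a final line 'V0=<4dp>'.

Risk-neutral probability p* = (R−d)/(u−d) = (1.06−0.7)/(1.41−0.7) = 0.5070.
At expiry t=1: V(1,0)=0.0000, V(1,1)=70.5000
(0,0): S=50.0000. Δ = (V_up−V_dn)/(S_up−S_dn) = (70.5000−0.0000)/(70.5000−35.0000) = 1.9859. V = [p*·70.5000 + (1−p*)·0.0000]/1.06 = 33.7231. B = V − Δ·S = -65.5727.
Root portfolio cost Δ·50+B reproduces V0=33.7231.

(0,0): Delta=1.9859 Bond=-65.5727
V0=33.7231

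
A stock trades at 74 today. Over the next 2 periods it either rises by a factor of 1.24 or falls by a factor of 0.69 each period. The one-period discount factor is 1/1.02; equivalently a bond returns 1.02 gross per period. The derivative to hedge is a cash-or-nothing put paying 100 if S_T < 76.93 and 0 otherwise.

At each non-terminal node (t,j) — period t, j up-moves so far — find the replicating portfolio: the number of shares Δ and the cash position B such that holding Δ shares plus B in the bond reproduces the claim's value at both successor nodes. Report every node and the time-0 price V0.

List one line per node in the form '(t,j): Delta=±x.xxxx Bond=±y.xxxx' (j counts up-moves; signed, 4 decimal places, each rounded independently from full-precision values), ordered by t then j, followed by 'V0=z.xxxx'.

(0,0): Delta=-1.4453 Bond=168.4667
(1,0): Delta=0.0000 Bond=98.0392
(1,1): Delta=-1.9815 Bond=221.0339
V0=61.5148

Risk-neutral probability p* = (R−d)/(u−d) = (1.02−0.69)/(1.24−0.69) = 0.6000.
Terminal values V(2,·): V(2,0)=100.0000, V(2,1)=100.0000, V(2,2)=0.0000
  t=1,j=0: stock 51.0600 → up 63.3144 (V=100.0000), down 35.2314 (V=100.0000). Price 98.0392; hedge Δ=0.0000, bond B=98.0392.
  t=1,j=1: stock 91.7600 → up 113.7824 (V=0.0000), down 63.3144 (V=100.0000). Price 39.2157; hedge Δ=-1.9815, bond B=221.0339.
  t=0,j=0: stock 74.0000 → up 91.7600 (V=39.2157), down 51.0600 (V=98.0392). Price 61.5148; hedge Δ=-1.4453, bond B=168.4667.
The time-0 hedge costs 61.5148, which is the no-arbitrage price.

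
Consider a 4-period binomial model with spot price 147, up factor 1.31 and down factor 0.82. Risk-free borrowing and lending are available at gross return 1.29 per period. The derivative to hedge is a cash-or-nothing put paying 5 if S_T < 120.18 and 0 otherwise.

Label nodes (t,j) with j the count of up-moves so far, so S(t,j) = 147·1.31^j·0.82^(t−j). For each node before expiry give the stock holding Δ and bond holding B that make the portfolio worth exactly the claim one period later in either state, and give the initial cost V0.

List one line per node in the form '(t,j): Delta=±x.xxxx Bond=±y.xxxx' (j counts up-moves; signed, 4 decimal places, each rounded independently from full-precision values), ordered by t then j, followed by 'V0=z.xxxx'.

The replicating-portfolio and risk-neutral prices coincide; use p* = (1.29−0.82)/(1.31−0.82) = 0.9592 for the latter.
Terminal values V(4,·): V(4,0)=5.0000, V(4,1)=5.0000, V(4,2)=0.0000, V(4,3)=0.0000, V(4,4)=0.0000
(3,0): S=81.0511. Δ = (V_up−V_dn)/(S_up−S_dn) = (5.0000−5.0000)/(106.1769−66.4619) = 0.0000. V = [p*·5.0000 + (1−p*)·5.0000]/1.29 = 3.8760. B = V − Δ·S = 3.8760.
(3,1): S=129.4841. Δ = (V_up−V_dn)/(S_up−S_dn) = (0.0000−5.0000)/(169.6241−106.1769) = -0.0788. V = [p*·0.0000 + (1−p*)·5.0000]/1.29 = 0.1582. B = V − Δ·S = 10.3623.
(3,2): S=206.8587. Δ = (V_up−V_dn)/(S_up−S_dn) = (0.0000−0.0000)/(270.9849−169.6241) = 0.0000. V = [p*·0.0000 + (1−p*)·0.0000]/1.29 = 0.0000. B = V − Δ·S = 0.0000.
(3,3): S=330.4694. Δ = (V_up−V_dn)/(S_up−S_dn) = (0.0000−0.0000)/(432.9149−270.9849) = 0.0000. V = [p*·0.0000 + (1−p*)·0.0000]/1.29 = 0.0000. B = V − Δ·S = 0.0000.
(2,0): S=98.8428. Δ = (V_up−V_dn)/(S_up−S_dn) = (0.1582−3.8760)/(129.4841−81.0511) = -0.0768. V = [p*·0.1582 + (1−p*)·3.8760]/1.29 = 0.2403. B = V − Δ·S = 7.8275.
(2,1): S=157.9074. Δ = (V_up−V_dn)/(S_up−S_dn) = (0.0000−0.1582)/(206.8587−129.4841) = -0.0020. V = [p*·0.0000 + (1−p*)·0.1582]/1.29 = 0.0050. B = V − Δ·S = 0.3279.
(2,2): S=252.2667. Δ = (V_up−V_dn)/(S_up−S_dn) = (0.0000−0.0000)/(330.4694−206.8587) = 0.0000. V = [p*·0.0000 + (1−p*)·0.0000]/1.29 = 0.0000. B = V − Δ·S = 0.0000.
(1,0): S=120.5400. Δ = (V_up−V_dn)/(S_up−S_dn) = (0.0050−0.2403)/(157.9074−98.8428) = -0.0040. V = [p*·0.0050 + (1−p*)·0.2403]/1.29 = 0.0113. B = V − Δ·S = 0.4915.
(1,1): S=192.5700. Δ = (V_up−V_dn)/(S_up−S_dn) = (0.0000−0.0050)/(252.2667−157.9074) = -0.0001. V = [p*·0.0000 + (1−p*)·0.0050]/1.29 = 0.0002. B = V − Δ·S = 0.0104.
(0,0): S=147.0000. Δ = (V_up−V_dn)/(S_up−S_dn) = (0.0002−0.0113)/(192.5700−120.5400) = -0.0002. V = [p*·0.0002 + (1−p*)·0.0113]/1.29 = 0.0005. B = V − Δ·S = 0.0233.
Root portfolio cost Δ·147+B reproduces V0=0.0005.

(0,0): Delta=-0.0002 Bond=0.0233
(1,0): Delta=-0.0040 Bond=0.4915
(1,1): Delta=-0.0001 Bond=0.0104
(2,0): Delta=-0.0768 Bond=7.8275
(2,1): Delta=-0.0020 Bond=0.3279
(2,2): Delta=0.0000 Bond=0.0000
(3,0): Delta=0.0000 Bond=3.8760
(3,1): Delta=-0.0788 Bond=10.3623
(3,2): Delta=0.0000 Bond=0.0000
(3,3): Delta=0.0000 Bond=0.0000
V0=0.0005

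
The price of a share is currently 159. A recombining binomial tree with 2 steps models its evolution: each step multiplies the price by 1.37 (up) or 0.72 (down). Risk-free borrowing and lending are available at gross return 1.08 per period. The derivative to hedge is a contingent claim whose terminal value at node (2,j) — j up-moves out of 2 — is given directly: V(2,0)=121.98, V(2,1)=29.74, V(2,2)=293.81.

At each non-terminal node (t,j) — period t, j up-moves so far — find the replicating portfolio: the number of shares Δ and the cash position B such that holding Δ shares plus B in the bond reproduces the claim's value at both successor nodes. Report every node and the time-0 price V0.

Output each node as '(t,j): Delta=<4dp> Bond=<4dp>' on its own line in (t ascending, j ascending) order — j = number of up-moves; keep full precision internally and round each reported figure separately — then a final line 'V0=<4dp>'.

No-arbitrage ⇒ martingale measure with p* = (R−d)/(u−d) = 0.5538.
At expiry t=2: V(2,0)=121.9800, V(2,1)=29.7400, V(2,2)=293.8100
  t=1,j=0: stock 114.4800 → up 156.8376 (V=29.7400), down 82.4256 (V=121.9800). Price 65.6419; hedge Δ=-1.2396, bond B=207.5496.
  t=1,j=1: stock 217.8300 → up 298.4271 (V=293.8100), down 156.8376 (V=29.7400). Price 162.9575; hedge Δ=1.8650, bond B=-243.3040.
  t=0,j=0: stock 159.0000 → up 217.8300 (V=162.9575), down 114.4800 (V=65.6419). Price 110.6850; hedge Δ=0.9416, bond B=-39.0314.
Self-financing check: at every node Δ·S+B equals the discounted successor values.

(0,0): Delta=0.9416 Bond=-39.0314
(1,0): Delta=-1.2396 Bond=207.5496
(1,1): Delta=1.8650 Bond=-243.3040
V0=110.6850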